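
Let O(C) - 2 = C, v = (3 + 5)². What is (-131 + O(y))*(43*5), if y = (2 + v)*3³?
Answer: 355395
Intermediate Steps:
v = 64 (v = 8² = 64)
y = 1782 (y = (2 + 64)*3³ = 66*27 = 1782)
O(C) = 2 + C
(-131 + O(y))*(43*5) = (-131 + (2 + 1782))*(43*5) = (-131 + 1784)*215 = 1653*215 = 355395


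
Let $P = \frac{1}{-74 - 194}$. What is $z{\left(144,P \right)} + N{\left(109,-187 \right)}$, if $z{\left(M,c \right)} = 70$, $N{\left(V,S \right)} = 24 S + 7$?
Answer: $-4411$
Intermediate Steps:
$N{\left(V,S \right)} = 7 + 24 S$
$P = - \frac{1}{268}$ ($P = \frac{1}{-268} = - \frac{1}{268} \approx -0.0037313$)
$z{\left(144,P \right)} + N{\left(109,-187 \right)} = 70 + \left(7 + 24 \left(-187\right)\right) = 70 + \left(7 - 4488\right) = 70 - 4481 = -4411$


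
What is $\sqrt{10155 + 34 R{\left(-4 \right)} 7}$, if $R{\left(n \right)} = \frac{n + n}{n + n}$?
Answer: $\sqrt{10393} \approx 101.95$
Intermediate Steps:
$R{\left(n \right)} = 1$ ($R{\left(n \right)} = \frac{2 n}{2 n} = 2 n \frac{1}{2 n} = 1$)
$\sqrt{10155 + 34 R{\left(-4 \right)} 7} = \sqrt{10155 + 34 \cdot 1 \cdot 7} = \sqrt{10155 + 34 \cdot 7} = \sqrt{10155 + 238} = \sqrt{10393}$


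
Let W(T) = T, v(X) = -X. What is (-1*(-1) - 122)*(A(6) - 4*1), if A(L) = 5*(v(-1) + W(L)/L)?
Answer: -726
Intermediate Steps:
A(L) = 10 (A(L) = 5*(-1*(-1) + L/L) = 5*(1 + 1) = 5*2 = 10)
(-1*(-1) - 122)*(A(6) - 4*1) = (-1*(-1) - 122)*(10 - 4*1) = (1 - 122)*(10 - 4) = -121*6 = -726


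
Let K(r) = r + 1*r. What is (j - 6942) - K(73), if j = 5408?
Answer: -1680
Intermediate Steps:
K(r) = 2*r (K(r) = r + r = 2*r)
(j - 6942) - K(73) = (5408 - 6942) - 2*73 = -1534 - 1*146 = -1534 - 146 = -1680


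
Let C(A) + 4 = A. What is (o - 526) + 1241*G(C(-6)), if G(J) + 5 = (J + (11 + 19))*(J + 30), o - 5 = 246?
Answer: 489920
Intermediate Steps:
o = 251 (o = 5 + 246 = 251)
C(A) = -4 + A
G(J) = -5 + (30 + J)**2 (G(J) = -5 + (J + (11 + 19))*(J + 30) = -5 + (J + 30)*(30 + J) = -5 + (30 + J)*(30 + J) = -5 + (30 + J)**2)
(o - 526) + 1241*G(C(-6)) = (251 - 526) + 1241*(-5 + (30 + (-4 - 6))**2) = -275 + 1241*(-5 + (30 - 10)**2) = -275 + 1241*(-5 + 20**2) = -275 + 1241*(-5 + 400) = -275 + 1241*395 = -275 + 490195 = 489920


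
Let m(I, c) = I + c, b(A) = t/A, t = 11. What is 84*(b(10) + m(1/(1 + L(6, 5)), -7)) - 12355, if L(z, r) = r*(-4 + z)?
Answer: -706363/55 ≈ -12843.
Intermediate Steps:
b(A) = 11/A
84*(b(10) + m(1/(1 + L(6, 5)), -7)) - 12355 = 84*(11/10 + (1/(1 + 5*(-4 + 6)) - 7)) - 12355 = 84*(11*(⅒) + (1/(1 + 5*2) - 7)) - 12355 = 84*(11/10 + (1/(1 + 10) - 7)) - 12355 = 84*(11/10 + (1/11 - 7)) - 12355 = 84*(11/10 - 76/11) - 12355 = 84*(-639/110) - 12355 = -26838/55 - 12355 = -706363/55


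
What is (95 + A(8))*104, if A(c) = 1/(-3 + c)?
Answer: 49504/5 ≈ 9900.8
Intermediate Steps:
(95 + A(8))*104 = (95 + 1/(-3 + 8))*104 = (95 + 1/5)*104 = (95 + ⅕)*104 = (476/5)*104 = 49504/5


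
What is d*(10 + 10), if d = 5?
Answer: 100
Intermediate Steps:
d*(10 + 10) = 5*(10 + 10) = 5*20 = 100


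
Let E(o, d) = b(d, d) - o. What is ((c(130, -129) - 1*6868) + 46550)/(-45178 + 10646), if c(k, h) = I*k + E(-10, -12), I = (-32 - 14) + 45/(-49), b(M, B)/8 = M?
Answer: -820667/846034 ≈ -0.97002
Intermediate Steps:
b(M, B) = 8*M
I = -2299/49 (I = -46 + 45*(-1/49) = -46 - 45/49 = -2299/49 ≈ -46.918)
E(o, d) = -o + 8*d (E(o, d) = 8*d - o = -o + 8*d)
c(k, h) = -86 - 2299*k/49 (c(k, h) = -2299*k/49 + (-1*(-10) + 8*(-12)) = -2299*k/49 + (10 - 96) = -2299*k/49 - 86 = -86 - 2299*k/49)
((c(130, -129) - 1*6868) + 46550)/(-45178 + 10646) = (((-86 - 2299/49*130) - 1*6868) + 46550)/(-45178 + 10646) = (((-86 - 298870/49) - 6868) + 46550)/(-34532) = ((-303084/49 - 6868) + 46550)*(-1/34532) = (-639616/49 + 46550)*(-1/34532) = (1641334/49)*(-1/34532) = -820667/846034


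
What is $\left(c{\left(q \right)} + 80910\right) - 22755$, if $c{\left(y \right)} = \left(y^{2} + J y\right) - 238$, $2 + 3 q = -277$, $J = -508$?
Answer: $113810$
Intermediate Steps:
$q = -93$ ($q = - \frac{2}{3} + \frac{1}{3} \left(-277\right) = - \frac{2}{3} - \frac{277}{3} = -93$)
$c{\left(y \right)} = -238 + y^{2} - 508 y$ ($c{\left(y \right)} = \left(y^{2} - 508 y\right) - 238 = -238 + y^{2} - 508 y$)
$\left(c{\left(q \right)} + 80910\right) - 22755 = \left(\left(-238 + \left(-93\right)^{2} - -47244\right) + 80910\right) - 22755 = \left(\left(-238 + 8649 + 47244\right) + 80910\right) - 22755 = \left(55655 + 80910\right) - 22755 = 136565 - 22755 = 113810$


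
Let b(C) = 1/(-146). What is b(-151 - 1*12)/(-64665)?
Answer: 1/9441090 ≈ 1.0592e-7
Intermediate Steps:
b(C) = -1/146
b(-151 - 1*12)/(-64665) = -1/146/(-64665) = -1/146*(-1/64665) = 1/9441090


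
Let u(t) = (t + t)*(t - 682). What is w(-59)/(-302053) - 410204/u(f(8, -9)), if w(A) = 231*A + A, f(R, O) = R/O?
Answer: -2508706307651/7425670952 ≈ -337.84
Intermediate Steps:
w(A) = 232*A
u(t) = 2*t*(-682 + t) (u(t) = (2*t)*(-682 + t) = 2*t*(-682 + t))
w(-59)/(-302053) - 410204/u(f(8, -9)) = (232*(-59))/(-302053) - 410204*(-9/(16*(-682 + 8/(-9)))) = -13688*(-1/302053) - 410204*(-9/(16*(-682 + 8*(-1/9)))) = 13688/302053 - 410204*(-9/(16*(-682 - 8/9))) = 13688/302053 - 410204/(2*(-8/9)*(-6146/9)) = 13688/302053 - 410204/98336/81 = 13688/302053 - 410204*81/98336 = 13688/302053 - 8306631/24584 = -2508706307651/7425670952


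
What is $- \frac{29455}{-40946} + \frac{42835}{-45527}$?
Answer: $- \frac{412924125}{1864148542} \approx -0.22151$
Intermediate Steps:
$- \frac{29455}{-40946} + \frac{42835}{-45527} = \left(-29455\right) \left(- \frac{1}{40946}\right) + 42835 \left(- \frac{1}{45527}\right) = \frac{29455}{40946} - \frac{42835}{45527} = - \frac{412924125}{1864148542}$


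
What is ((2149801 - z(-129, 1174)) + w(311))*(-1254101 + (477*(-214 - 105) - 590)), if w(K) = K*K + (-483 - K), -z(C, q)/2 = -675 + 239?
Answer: -3158184643024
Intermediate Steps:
z(C, q) = 872 (z(C, q) = -2*(-675 + 239) = -2*(-436) = 872)
w(K) = -483 + K**2 - K (w(K) = K**2 + (-483 - K) = -483 + K**2 - K)
((2149801 - z(-129, 1174)) + w(311))*(-1254101 + (477*(-214 - 105) - 590)) = ((2149801 - 1*872) + (-483 + 311**2 - 1*311))*(-1254101 + (477*(-214 - 105) - 590)) = ((2149801 - 872) + (-483 + 96721 - 311))*(-1254101 + (477*(-319) - 590)) = (2148929 + 95927)*(-1254101 + (-152163 - 590)) = 2244856*(-1254101 - 152753) = 2244856*(-1406854) = -3158184643024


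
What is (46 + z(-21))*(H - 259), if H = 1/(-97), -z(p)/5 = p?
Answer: -3793724/97 ≈ -39111.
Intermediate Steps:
z(p) = -5*p
H = -1/97 ≈ -0.010309
(46 + z(-21))*(H - 259) = (46 - 5*(-21))*(-1/97 - 259) = (46 + 105)*(-25124/97) = 151*(-25124/97) = -3793724/97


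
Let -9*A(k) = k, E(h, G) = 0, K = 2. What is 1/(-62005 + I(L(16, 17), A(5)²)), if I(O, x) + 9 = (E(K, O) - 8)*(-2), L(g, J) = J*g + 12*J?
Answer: -1/61998 ≈ -1.6130e-5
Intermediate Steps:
A(k) = -k/9
L(g, J) = 12*J + J*g
I(O, x) = 7 (I(O, x) = -9 + (0 - 8)*(-2) = -9 - 8*(-2) = -9 + 16 = 7)
1/(-62005 + I(L(16, 17), A(5)²)) = 1/(-62005 + 7) = 1/(-61998) = -1/61998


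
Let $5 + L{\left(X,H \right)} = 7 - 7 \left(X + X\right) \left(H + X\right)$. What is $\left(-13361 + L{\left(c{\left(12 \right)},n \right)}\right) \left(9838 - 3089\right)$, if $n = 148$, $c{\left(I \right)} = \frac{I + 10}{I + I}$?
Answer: $- \frac{7420167803}{72} \approx -1.0306 \cdot 10^{8}$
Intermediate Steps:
$c{\left(I \right)} = \frac{10 + I}{2 I}$
$L{\left(X,H \right)} = 2 - 14 X \left(H + X\right)$ ($L{\left(X,H \right)} = -5 - \left(-7 + 7 \left(X + X\right) \left(H + X\right)\right) = -5 - \left(-7 + 7 \cdot 2 X \left(H + X\right)\right) = -5 - \left(-7 + 14 X \left(H + X\right)\right) = 2 - 14 X \left(H + X\right)$)
$\left(-13361 + L{\left(c{\left(12 \right)},n \right)}\right) \left(9838 - 3089\right) = \left(-13361 - \left(-2 + 14 \frac{\left(10 + 12\right)^{2}}{576} + 2072 \cdot \frac{1}{2} \cdot \frac{1}{12} \left(10 + 12\right)\right)\right) \left(9838 - 3089\right) = \left(-13361 - \left(-2 + \frac{847}{72} + 2072 \cdot \frac{1}{2} \cdot \frac{1}{12} \cdot 22\right)\right) 6749 = \left(-13361 - \left(-2 + \frac{847}{72} + \frac{5698}{3}\right)\right) 6749 = \left(-13361 - \frac{137455}{72}\right) 6749 = \left(- \frac{1099447}{72}\right) 6749 = - \frac{7420167803}{72}$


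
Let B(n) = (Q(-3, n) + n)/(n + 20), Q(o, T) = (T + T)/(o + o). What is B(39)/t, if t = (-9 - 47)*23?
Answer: -13/37996 ≈ -0.00034214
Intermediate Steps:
Q(o, T) = T/o (Q(o, T) = (2*T)/((2*o)) = (2*T)*(1/(2*o)) = T/o)
B(n) = 2*n/(3*(20 + n)) (B(n) = (n/(-3) + n)/(n + 20) = (n*(-⅓) + n)/(20 + n) = (-n/3 + n)/(20 + n) = (2*n/3)/(20 + n) = 2*n/(3*(20 + n)))
t = -1288 (t = -56*23 = -1288)
B(39)/t = ((⅔)*39/(20 + 39))/(-1288) = ((⅔)*39/59)*(-1/1288) = ((⅔)*39*(1/59))*(-1/1288) = (26/59)*(-1/1288) = -13/37996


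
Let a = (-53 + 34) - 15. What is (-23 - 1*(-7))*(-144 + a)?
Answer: 2848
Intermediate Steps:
a = -34 (a = -19 - 15 = -34)
(-23 - 1*(-7))*(-144 + a) = (-23 - 1*(-7))*(-144 - 34) = (-23 + 7)*(-178) = -16*(-178) = 2848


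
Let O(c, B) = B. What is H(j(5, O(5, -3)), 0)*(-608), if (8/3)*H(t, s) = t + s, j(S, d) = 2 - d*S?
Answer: -3876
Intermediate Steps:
j(S, d) = 2 - S*d
H(t, s) = 3*s/8 + 3*t/8 (H(t, s) = 3*(t + s)/8 = 3*(s + t)/8 = 3*s/8 + 3*t/8)
H(j(5, O(5, -3)), 0)*(-608) = ((3/8)*0 + 3*(2 - 1*5*(-3))/8)*(-608) = (0 + 3*(2 + 15)/8)*(-608) = (0 + (3/8)*17)*(-608) = (0 + 51/8)*(-608) = (51/8)*(-608) = -3876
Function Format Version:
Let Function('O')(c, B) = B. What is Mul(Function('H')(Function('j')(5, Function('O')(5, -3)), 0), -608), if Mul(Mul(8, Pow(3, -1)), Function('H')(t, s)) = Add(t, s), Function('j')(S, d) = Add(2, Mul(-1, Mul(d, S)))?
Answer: -3876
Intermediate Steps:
Function('j')(S, d) = Add(2, Mul(-1, S, d)) (Function('j')(S, d) = Add(2, Mul(-1, Mul(S, d))) = Add(2, Mul(-1, S, d)))
Function('H')(t, s) = Add(Mul(Rational(3, 8), s), Mul(Rational(3, 8), t)) (Function('H')(t, s) = Mul(Rational(3, 8), Add(t, s)) = Mul(Rational(3, 8), Add(s, t)) = Add(Mul(Rational(3, 8), s), Mul(Rational(3, 8), t)))
Mul(Function('H')(Function('j')(5, Function('O')(5, -3)), 0), -608) = Mul(Add(Mul(Rational(3, 8), 0), Mul(Rational(3, 8), Add(2, Mul(-1, 5, -3)))), -608) = Mul(Add(0, Mul(Rational(3, 8), Add(2, 15))), -608) = Mul(Add(0, Mul(Rational(3, 8), 17)), -608) = Mul(Add(0, Rational(51, 8)), -608) = Mul(Rational(51, 8), -608) = -3876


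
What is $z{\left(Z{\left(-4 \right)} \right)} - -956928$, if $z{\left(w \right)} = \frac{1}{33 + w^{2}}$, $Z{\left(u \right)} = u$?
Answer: $\frac{46889473}{49} \approx 9.5693 \cdot 10^{5}$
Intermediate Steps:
$z{\left(Z{\left(-4 \right)} \right)} - -956928 = \frac{1}{33 + \left(-4\right)^{2}} - -956928 = \frac{1}{33 + 16} + 956928 = \frac{1}{49} + 956928 = \frac{46889473}{49}$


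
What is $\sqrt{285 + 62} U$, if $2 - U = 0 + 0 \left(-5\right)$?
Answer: $2 \sqrt{347} \approx 37.256$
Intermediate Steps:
$U = 2$ ($U = 2 - \left(0 + 0 \left(-5\right)\right) = 2 - \left(0 + 0\right) = 2 - 0 = 2 + 0 = 2$)
$\sqrt{285 + 62} U = \sqrt{285 + 62} \cdot 2 = \sqrt{347} \cdot 2 = 2 \sqrt{347}$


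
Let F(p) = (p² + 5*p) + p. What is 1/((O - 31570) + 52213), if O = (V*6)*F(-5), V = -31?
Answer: 1/21573 ≈ 4.6354e-5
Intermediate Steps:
F(p) = p² + 6*p
O = 930 (O = (-31*6)*(-5*(6 - 5)) = -(-930) = -186*(-5) = 930)
1/((O - 31570) + 52213) = 1/((930 - 31570) + 52213) = 1/(-30640 + 52213) = 1/21573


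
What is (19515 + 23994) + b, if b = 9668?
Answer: 53177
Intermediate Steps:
(19515 + 23994) + b = (19515 + 23994) + 9668 = 43509 + 9668 = 53177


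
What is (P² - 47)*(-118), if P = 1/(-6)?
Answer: 99769/18 ≈ 5542.7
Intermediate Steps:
P = -⅙ ≈ -0.16667
(P² - 47)*(-118) = ((-⅙)² - 47)*(-118) = (1/36 - 47)*(-118) = -1691/36*(-118) = 99769/18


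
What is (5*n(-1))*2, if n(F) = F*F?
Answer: 10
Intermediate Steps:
n(F) = F**2
(5*n(-1))*2 = (5*(-1)**2)*2 = (5*1)*2 = 5*2 = 10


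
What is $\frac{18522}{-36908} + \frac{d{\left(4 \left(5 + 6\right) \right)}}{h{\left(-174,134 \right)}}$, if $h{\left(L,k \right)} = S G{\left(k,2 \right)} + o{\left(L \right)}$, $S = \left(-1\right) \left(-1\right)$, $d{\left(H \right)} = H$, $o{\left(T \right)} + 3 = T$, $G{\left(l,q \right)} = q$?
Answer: $- \frac{2432651}{3229450} \approx -0.75327$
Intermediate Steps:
$o{\left(T \right)} = -3 + T$
$S = 1$
$h{\left(L,k \right)} = -1 + L$ ($h{\left(L,k \right)} = 1 \cdot 2 + \left(-3 + L\right) = 2 + \left(-3 + L\right) = -1 + L$)
$\frac{18522}{-36908} + \frac{d{\left(4 \left(5 + 6\right) \right)}}{h{\left(-174,134 \right)}} = \frac{18522}{-36908} + \frac{4 \left(5 + 6\right)}{-1 - 174} = 18522 \left(- \frac{1}{36908}\right) + \frac{4 \cdot 11}{-175} = - \frac{9261}{18454} + 44 \left(- \frac{1}{175}\right) = - \frac{9261}{18454} - \frac{44}{175} = - \frac{2432651}{3229450}$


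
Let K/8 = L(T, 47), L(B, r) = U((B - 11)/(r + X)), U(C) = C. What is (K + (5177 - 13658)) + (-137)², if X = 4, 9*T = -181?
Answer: 4719952/459 ≈ 10283.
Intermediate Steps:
T = -181/9 (T = (⅑)*(-181) = -181/9 ≈ -20.111)
L(B, r) = (-11 + B)/(4 + r) (L(B, r) = (B - 11)/(r + 4) = (-11 + B)/(4 + r))
K = -2240/459 (K = 8*((-11 - 181/9)/(4 + 47)) = 8*(-280/9/51) = 8*((1/51)*(-280/9)) = 8*(-280/459) = -2240/459 ≈ -4.8802)
(K + (5177 - 13658)) + (-137)² = (-2240/459 + (5177 - 13658)) + (-137)² = (-2240/459 - 8481) + 18769 = -3895019/459 + 18769 = 4719952/459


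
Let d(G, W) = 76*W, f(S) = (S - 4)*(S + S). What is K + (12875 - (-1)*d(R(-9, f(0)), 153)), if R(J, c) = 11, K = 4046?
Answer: 28549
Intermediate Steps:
f(S) = 2*S*(-4 + S) (f(S) = (-4 + S)*(2*S) = 2*S*(-4 + S))
K + (12875 - (-1)*d(R(-9, f(0)), 153)) = 4046 + (12875 - (-1)*76*153) = 4046 + (12875 - (-1)*11628) = 4046 + (12875 - 1*(-11628)) = 4046 + (12875 + 11628) = 4046 + 24503 = 28549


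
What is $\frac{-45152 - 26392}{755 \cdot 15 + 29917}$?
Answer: $- \frac{35772}{20621} \approx -1.7347$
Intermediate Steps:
$\frac{-45152 - 26392}{755 \cdot 15 + 29917} = - \frac{71544}{11325 + 29917} = - \frac{71544}{41242} = \left(-71544\right) \frac{1}{41242} = - \frac{35772}{20621}$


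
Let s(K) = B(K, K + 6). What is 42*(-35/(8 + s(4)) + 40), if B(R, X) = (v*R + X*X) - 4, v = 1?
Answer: 29995/18 ≈ 1666.4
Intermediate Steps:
B(R, X) = -4 + R + X² (B(R, X) = (1*R + X*X) - 4 = (R + X²) - 4 = -4 + R + X²)
s(K) = -4 + K + (6 + K)² (s(K) = -4 + K + (K + 6)² = -4 + K + (6 + K)²)
42*(-35/(8 + s(4)) + 40) = 42*(-35/(8 + (-4 + 4 + (6 + 4)²)) + 40) = 42*(-35/(8 + (-4 + 4 + 10²)) + 40) = 42*(-35/(8 + (-4 + 4 + 100)) + 40) = 42*(-35/(8 + 100) + 40) = 42*(-35/108 + 40) = 42*(4285/108) = 29995/18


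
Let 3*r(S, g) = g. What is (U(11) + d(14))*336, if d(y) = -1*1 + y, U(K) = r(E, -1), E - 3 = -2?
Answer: 4256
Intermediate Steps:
E = 1 (E = 3 - 2 = 1)
r(S, g) = g/3
U(K) = -⅓ (U(K) = (⅓)*(-1) = -⅓)
d(y) = -1 + y
(U(11) + d(14))*336 = (-⅓ + (-1 + 14))*336 = (-⅓ + 13)*336 = (38/3)*336 = 4256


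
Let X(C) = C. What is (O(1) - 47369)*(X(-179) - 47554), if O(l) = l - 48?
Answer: 2263307928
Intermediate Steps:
O(l) = -48 + l
(O(1) - 47369)*(X(-179) - 47554) = ((-48 + 1) - 47369)*(-179 - 47554) = (-47 - 47369)*(-47733) = -47416*(-47733) = 2263307928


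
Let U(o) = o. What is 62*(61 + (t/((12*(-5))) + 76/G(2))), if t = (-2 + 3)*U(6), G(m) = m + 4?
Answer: 68417/15 ≈ 4561.1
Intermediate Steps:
G(m) = 4 + m
t = 6 (t = (-2 + 3)*6 = 1*6 = 6)
62*(61 + (t/((12*(-5))) + 76/G(2))) = 62*(61 + (6/((12*(-5))) + 76/(4 + 2))) = 62*(61 + (6/(-60) + 76/6)) = 62*(61 + (6*(-1/60) + 76*(⅙))) = 62*(61 + (-⅒ + 38/3)) = 62*(61 + 377/30) = 62*(2207/30) = 68417/15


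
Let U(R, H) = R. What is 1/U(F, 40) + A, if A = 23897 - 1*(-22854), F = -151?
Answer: 7059400/151 ≈ 46751.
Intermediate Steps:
A = 46751 (A = 23897 + 22854 = 46751)
1/U(F, 40) + A = 1/(-151) + 46751 = -1/151 + 46751 = 7059400/151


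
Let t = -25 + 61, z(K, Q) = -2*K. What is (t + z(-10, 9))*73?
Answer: 4088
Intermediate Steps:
t = 36
(t + z(-10, 9))*73 = (36 - 2*(-10))*73 = (36 + 20)*73 = 56*73 = 4088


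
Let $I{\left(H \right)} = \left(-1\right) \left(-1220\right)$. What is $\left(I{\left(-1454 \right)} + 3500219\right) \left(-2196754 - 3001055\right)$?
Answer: $-18199811147151$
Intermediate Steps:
$I{\left(H \right)} = 1220$
$\left(I{\left(-1454 \right)} + 3500219\right) \left(-2196754 - 3001055\right) = \left(1220 + 3500219\right) \left(-2196754 - 3001055\right) = 3501439 \left(-5197809\right) = -18199811147151$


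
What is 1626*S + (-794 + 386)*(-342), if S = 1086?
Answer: 1905372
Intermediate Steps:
1626*S + (-794 + 386)*(-342) = 1626*1086 + (-794 + 386)*(-342) = 1765836 - 408*(-342) = 1765836 + 139536 = 1905372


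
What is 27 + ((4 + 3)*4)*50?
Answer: 1427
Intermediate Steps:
27 + ((4 + 3)*4)*50 = 27 + (7*4)*50 = 27 + 28*50 = 27 + 1400 = 1427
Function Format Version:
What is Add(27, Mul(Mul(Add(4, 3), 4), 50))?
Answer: 1427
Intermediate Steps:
Add(27, Mul(Mul(Add(4, 3), 4), 50)) = Add(27, Mul(Mul(7, 4), 50)) = Add(27, Mul(28, 50)) = Add(27, 1400) = 1427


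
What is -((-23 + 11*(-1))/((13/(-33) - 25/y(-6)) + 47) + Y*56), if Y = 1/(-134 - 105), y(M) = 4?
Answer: 1370944/1273153 ≈ 1.0768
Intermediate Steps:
Y = -1/239 (Y = 1/(-239) = -1/239 ≈ -0.0041841)
-((-23 + 11*(-1))/((13/(-33) - 25/y(-6)) + 47) + Y*56) = -((-23 + 11*(-1))/((13/(-33) - 25/4) + 47) - 1/239*56) = -((-23 - 11)/((13*(-1/33) - 25*1/4) + 47) - 56/239) = -(-34/((-13/33 - 25/4) + 47) - 56/239) = -(-34/(-877/132 + 47) - 56/239) = -(-34/5327/132 - 56/239) = -(-34*132/5327 - 56/239) = -(-4488/5327 - 56/239) = -1*(-1370944/1273153) = 1370944/1273153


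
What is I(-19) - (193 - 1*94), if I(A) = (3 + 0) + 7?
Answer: -89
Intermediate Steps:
I(A) = 10 (I(A) = 3 + 7 = 10)
I(-19) - (193 - 1*94) = 10 - (193 - 1*94) = 10 - (193 - 94) = 10 - 1*99 = 10 - 99 = -89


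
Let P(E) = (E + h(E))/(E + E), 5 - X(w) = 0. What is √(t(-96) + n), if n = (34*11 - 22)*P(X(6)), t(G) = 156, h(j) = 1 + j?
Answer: 2*√3395/5 ≈ 23.307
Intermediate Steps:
X(w) = 5 (X(w) = 5 - 1*0 = 5 + 0 = 5)
P(E) = (1 + 2*E)/(2*E) (P(E) = (E + (1 + E))/(E + E) = (1 + 2*E)/((2*E)) = (1 + 2*E)*(1/(2*E)) = (1 + 2*E)/(2*E))
n = 1936/5 (n = (34*11 - 22)*((½ + 5)/5) = (374 - 22)*((⅕)*(11/2)) = 352*(11/10) = 1936/5 ≈ 387.20)
√(t(-96) + n) = √(156 + 1936/5) = √(2716/5) = 2*√3395/5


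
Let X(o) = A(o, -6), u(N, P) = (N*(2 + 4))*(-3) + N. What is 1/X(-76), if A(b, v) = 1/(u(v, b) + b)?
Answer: 26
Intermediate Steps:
u(N, P) = -17*N (u(N, P) = (N*6)*(-3) + N = (6*N)*(-3) + N = -18*N + N = -17*N)
A(b, v) = 1/(b - 17*v) (A(b, v) = 1/(-17*v + b) = 1/(b - 17*v))
X(o) = 1/(102 + o) (X(o) = 1/(o - 17*(-6)) = 1/(o + 102) = 1/(102 + o))
1/X(-76) = 1/(1/(102 - 76)) = 1/(1/26) = 26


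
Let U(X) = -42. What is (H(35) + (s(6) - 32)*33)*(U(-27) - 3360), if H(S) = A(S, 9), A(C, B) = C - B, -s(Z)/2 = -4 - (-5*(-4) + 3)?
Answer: -2558304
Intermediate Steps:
s(Z) = 54 (s(Z) = -2*(-4 - (-5*(-4) + 3)) = -2*(-4 - (20 + 3)) = -2*(-4 - 1*23) = -2*(-4 - 23) = -2*(-27) = 54)
H(S) = -9 + S (H(S) = S - 1*9 = S - 9 = -9 + S)
(H(35) + (s(6) - 32)*33)*(U(-27) - 3360) = ((-9 + 35) + (54 - 32)*33)*(-42 - 3360) = (26 + 22*33)*(-3402) = (26 + 726)*(-3402) = 752*(-3402) = -2558304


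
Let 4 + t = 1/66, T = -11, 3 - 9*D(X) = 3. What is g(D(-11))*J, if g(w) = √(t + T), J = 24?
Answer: 4*I*√65274/11 ≈ 92.905*I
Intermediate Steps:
D(X) = 0 (D(X) = ⅓ - ⅑*3 = ⅓ - ⅓ = 0)
t = -263/66 (t = -4 + 1/66 = -263/66 ≈ -3.9848)
g(w) = I*√65274/66 (g(w) = √(-263/66 - 11) = √(-989/66) = I*√65274/66)
g(D(-11))*J = (I*√65274/66)*24 = 4*I*√65274/11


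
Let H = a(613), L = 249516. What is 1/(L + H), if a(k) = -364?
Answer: 1/249152 ≈ 4.0136e-6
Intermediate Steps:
H = -364
1/(L + H) = 1/(249516 - 364) = 1/249152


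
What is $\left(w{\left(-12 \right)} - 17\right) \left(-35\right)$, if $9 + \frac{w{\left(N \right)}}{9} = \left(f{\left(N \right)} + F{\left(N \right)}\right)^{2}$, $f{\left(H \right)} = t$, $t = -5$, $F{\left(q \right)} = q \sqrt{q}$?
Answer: $539875 - 75600 i \sqrt{3} \approx 5.3988 \cdot 10^{5} - 1.3094 \cdot 10^{5} i$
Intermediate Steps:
$F{\left(q \right)} = q^{\frac{3}{2}}$
$f{\left(H \right)} = -5$
$w{\left(N \right)} = -81 + 9 \left(-5 + N^{\frac{3}{2}}\right)^{2}$
$\left(w{\left(-12 \right)} - 17\right) \left(-35\right) = \left(\left(-81 + 9 \left(-5 + \left(-12\right)^{\frac{3}{2}}\right)^{2}\right) - 17\right) \left(-35\right) = \left(\left(-81 + 9 \left(-5 - 24 i \sqrt{3}\right)^{2}\right) - 17\right) \left(-35\right) = \left(-98 + 9 \left(-5 - 24 i \sqrt{3}\right)^{2}\right) \left(-35\right) = 3430 - 315 \left(-5 - 24 i \sqrt{3}\right)^{2}$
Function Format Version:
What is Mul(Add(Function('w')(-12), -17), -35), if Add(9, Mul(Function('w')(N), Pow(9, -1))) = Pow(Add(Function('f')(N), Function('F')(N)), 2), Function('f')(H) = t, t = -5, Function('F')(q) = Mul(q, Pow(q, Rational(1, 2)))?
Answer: Add(539875, Mul(-75600, I, Pow(3, Rational(1, 2)))) ≈ Add(5.3988e+5, Mul(-1.3094e+5, I))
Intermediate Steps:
Function('F')(q) = Pow(q, Rational(3, 2))
Function('f')(H) = -5
Function('w')(N) = Add(-81, Mul(9, Pow(Add(-5, Pow(N, Rational(3, 2))), 2)))
Mul(Add(Function('w')(-12), -17), -35) = Mul(Add(Add(-81, Mul(9, Pow(Add(-5, Pow(-12, Rational(3, 2))), 2))), -17), -35) = Mul(Add(Add(-81, Mul(9, Pow(Add(-5, Mul(-24, I, Pow(3, Rational(1, 2)))), 2))), -17), -35) = Mul(Add(-98, Mul(9, Pow(Add(-5, Mul(-24, I, Pow(3, Rational(1, 2)))), 2))), -35) = Add(3430, Mul(-315, Pow(Add(-5, Mul(-24, I, Pow(3, Rational(1, 2)))), 2)))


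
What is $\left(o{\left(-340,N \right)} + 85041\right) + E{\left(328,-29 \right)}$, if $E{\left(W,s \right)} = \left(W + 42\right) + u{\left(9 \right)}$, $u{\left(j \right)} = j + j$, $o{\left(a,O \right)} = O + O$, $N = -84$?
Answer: $85261$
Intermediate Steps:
$o{\left(a,O \right)} = 2 O$
$u{\left(j \right)} = 2 j$
$E{\left(W,s \right)} = 60 + W$ ($E{\left(W,s \right)} = \left(W + 42\right) + 2 \cdot 9 = \left(42 + W\right) + 18 = 60 + W$)
$\left(o{\left(-340,N \right)} + 85041\right) + E{\left(328,-29 \right)} = \left(2 \left(-84\right) + 85041\right) + \left(60 + 328\right) = \left(-168 + 85041\right) + 388 = 84873 + 388 = 85261$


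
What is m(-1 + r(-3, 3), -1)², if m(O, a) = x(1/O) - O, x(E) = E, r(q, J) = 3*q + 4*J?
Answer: 9/4 ≈ 2.2500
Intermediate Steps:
m(O, a) = 1/O - O
m(-1 + r(-3, 3), -1)² = (1/(-1 + (3*(-3) + 4*3)) - (-1 + (3*(-3) + 4*3)))² = (1/(-1 + (-9 + 12)) - (-1 + (-9 + 12)))² = (1/(-1 + 3) - (-1 + 3))² = (1/2 - 1*2)² = (½ - 2)² = (-3/2)² = 9/4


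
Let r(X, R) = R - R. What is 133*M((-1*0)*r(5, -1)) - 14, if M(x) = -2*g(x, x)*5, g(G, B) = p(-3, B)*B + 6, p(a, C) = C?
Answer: -7994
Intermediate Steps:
r(X, R) = 0
g(G, B) = 6 + B² (g(G, B) = B*B + 6 = B² + 6 = 6 + B²)
M(x) = -60 - 10*x² (M(x) = -2*(6 + x²)*5 = (-12 - 2*x²)*5 = -60 - 10*x²)
133*M((-1*0)*r(5, -1)) - 14 = 133*(-60 - 10*(-1*0*0)²) - 14 = 133*(-60 - 10*(0*0)²) - 14 = 133*(-60 - 10*0²) - 14 = 133*(-60 - 10*0) - 14 = 133*(-60 + 0) - 14 = 133*(-60) - 14 = -7980 - 14 = -7994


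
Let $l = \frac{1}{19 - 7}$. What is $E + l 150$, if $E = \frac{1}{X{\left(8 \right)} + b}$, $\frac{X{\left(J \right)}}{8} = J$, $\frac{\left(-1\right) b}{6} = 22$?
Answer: $\frac{849}{68} \approx 12.485$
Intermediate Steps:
$b = -132$ ($b = \left(-6\right) 22 = -132$)
$X{\left(J \right)} = 8 J$
$l = \frac{1}{12} \approx 0.083333$
$E = - \frac{1}{68}$ ($E = \frac{1}{8 \cdot 8 - 132} = \frac{1}{64 - 132} = \frac{1}{-68} = - \frac{1}{68} \approx -0.014706$)
$E + l 150 = - \frac{1}{68} + \frac{1}{12} \cdot 150 = - \frac{1}{68} + \frac{25}{2} = \frac{849}{68}$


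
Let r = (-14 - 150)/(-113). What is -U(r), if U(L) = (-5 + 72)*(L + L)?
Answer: -21976/113 ≈ -194.48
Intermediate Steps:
r = 164/113 (r = -164*(-1/113) = 164/113 ≈ 1.4513)
U(L) = 134*L (U(L) = 67*(2*L) = 134*L)
-U(r) = -134*164/113 = -1*21976/113 = -21976/113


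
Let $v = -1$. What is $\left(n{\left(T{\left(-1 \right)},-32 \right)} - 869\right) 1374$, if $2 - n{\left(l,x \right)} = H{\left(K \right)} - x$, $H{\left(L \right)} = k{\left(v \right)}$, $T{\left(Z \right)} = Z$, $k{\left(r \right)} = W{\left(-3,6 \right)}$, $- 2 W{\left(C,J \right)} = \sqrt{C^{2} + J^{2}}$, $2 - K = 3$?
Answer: $-1235226 + 2061 \sqrt{5} \approx -1.2306 \cdot 10^{6}$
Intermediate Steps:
$K = -1$ ($K = 2 - 3 = -1$)
$W{\left(C,J \right)} = - \frac{\sqrt{C^{2} + J^{2}}}{2}$
$k{\left(r \right)} = - \frac{3 \sqrt{5}}{2}$ ($k{\left(r \right)} = - \frac{\sqrt{\left(-3\right)^{2} + 6^{2}}}{2} = - \frac{\sqrt{9 + 36}}{2} = - \frac{\sqrt{45}}{2} = - \frac{3 \sqrt{5}}{2}$)
$H{\left(L \right)} = - \frac{3 \sqrt{5}}{2}$
$n{\left(l,x \right)} = 2 + x + \frac{3 \sqrt{5}}{2}$ ($n{\left(l,x \right)} = 2 - \left(- \frac{3 \sqrt{5}}{2} - x\right) = 2 - \left(- x - \frac{3 \sqrt{5}}{2}\right) = 2 + \left(x + \frac{3 \sqrt{5}}{2}\right) = 2 + x + \frac{3 \sqrt{5}}{2}$)
$\left(n{\left(T{\left(-1 \right)},-32 \right)} - 869\right) 1374 = \left(\left(2 - 32 + \frac{3 \sqrt{5}}{2}\right) - 869\right) 1374 = \left(\left(-30 + \frac{3 \sqrt{5}}{2}\right) - 869\right) 1374 = \left(-899 + \frac{3 \sqrt{5}}{2}\right) 1374 = -1235226 + 2061 \sqrt{5}$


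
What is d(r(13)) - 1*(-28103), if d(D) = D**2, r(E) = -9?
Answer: 28184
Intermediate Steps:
d(r(13)) - 1*(-28103) = (-9)**2 - 1*(-28103) = 81 + 28103 = 28184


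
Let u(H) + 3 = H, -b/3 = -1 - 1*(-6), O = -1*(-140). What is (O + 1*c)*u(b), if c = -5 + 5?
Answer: -2520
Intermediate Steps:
O = 140
c = 0
b = -15 (b = -3*(-1 - 1*(-6)) = -3*(-1 + 6) = -3*5 = -15)
u(H) = -3 + H
(O + 1*c)*u(b) = (140 + 1*0)*(-3 - 15) = (140 + 0)*(-18) = 140*(-18) = -2520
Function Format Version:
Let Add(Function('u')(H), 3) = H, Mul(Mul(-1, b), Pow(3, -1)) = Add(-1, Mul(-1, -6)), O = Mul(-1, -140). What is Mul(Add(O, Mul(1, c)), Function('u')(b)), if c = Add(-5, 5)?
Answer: -2520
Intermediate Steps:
O = 140
c = 0
b = -15 (b = Mul(-3, Add(-1, Mul(-1, -6))) = Mul(-3, Add(-1, 6)) = Mul(-3, 5) = -15)
Function('u')(H) = Add(-3, H)
Mul(Add(O, Mul(1, c)), Function('u')(b)) = Mul(Add(140, Mul(1, 0)), Add(-3, -15)) = Mul(Add(140, 0), -18) = Mul(140, -18) = -2520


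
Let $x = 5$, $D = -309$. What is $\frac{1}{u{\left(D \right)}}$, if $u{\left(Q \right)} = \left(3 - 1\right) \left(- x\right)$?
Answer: $- \frac{1}{10} \approx -0.1$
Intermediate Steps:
$u{\left(Q \right)} = -10$ ($u{\left(Q \right)} = \left(3 - 1\right) \left(\left(-1\right) 5\right) = 2 \left(-5\right) = -10$)
$\frac{1}{u{\left(D \right)}} = \frac{1}{-10} = - \frac{1}{10}$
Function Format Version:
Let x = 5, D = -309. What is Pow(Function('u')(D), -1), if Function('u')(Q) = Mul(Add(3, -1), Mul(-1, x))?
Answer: Rational(-1, 10) ≈ -0.10000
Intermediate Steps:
Function('u')(Q) = -10 (Function('u')(Q) = Mul(Add(3, -1), Mul(-1, 5)) = Mul(2, -5) = -10)
Pow(Function('u')(D), -1) = Pow(-10, -1) = Rational(-1, 10)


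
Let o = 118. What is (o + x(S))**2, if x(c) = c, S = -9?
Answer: 11881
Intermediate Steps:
(o + x(S))**2 = (118 - 9)**2 = 109**2 = 11881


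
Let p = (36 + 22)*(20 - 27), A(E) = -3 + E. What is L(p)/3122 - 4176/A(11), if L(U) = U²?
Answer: -104632/223 ≈ -469.20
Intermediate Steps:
p = -406 (p = 58*(-7) = -406)
L(p)/3122 - 4176/A(11) = (-406)²/3122 - 4176/(-3 + 11) = 164836*(1/3122) - 4176/8 = 11774/223 - 4176*⅛ = 11774/223 - 522 = -104632/223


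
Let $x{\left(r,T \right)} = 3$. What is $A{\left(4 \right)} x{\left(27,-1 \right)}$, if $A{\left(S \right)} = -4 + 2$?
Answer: $-6$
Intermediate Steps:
$A{\left(S \right)} = -2$
$A{\left(4 \right)} x{\left(27,-1 \right)} = \left(-2\right) 3 = -6$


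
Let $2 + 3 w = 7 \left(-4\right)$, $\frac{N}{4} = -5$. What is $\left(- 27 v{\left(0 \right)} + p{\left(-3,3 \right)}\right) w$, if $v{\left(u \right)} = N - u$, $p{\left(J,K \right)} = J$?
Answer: $-5370$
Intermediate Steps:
$N = -20$ ($N = 4 \left(-5\right) = -20$)
$w = -10$ ($w = - \frac{2}{3} + \frac{7 \left(-4\right)}{3} = - \frac{2}{3} + \frac{1}{3} \left(-28\right) = - \frac{2}{3} - \frac{28}{3} = -10$)
$v{\left(u \right)} = -20 - u$
$\left(- 27 v{\left(0 \right)} + p{\left(-3,3 \right)}\right) w = \left(- 27 \left(-20 - 0\right) - 3\right) \left(-10\right) = \left(- 27 \left(-20 + 0\right) - 3\right) \left(-10\right) = \left(\left(-27\right) \left(-20\right) - 3\right) \left(-10\right) = \left(540 - 3\right) \left(-10\right) = 537 \left(-10\right) = -5370$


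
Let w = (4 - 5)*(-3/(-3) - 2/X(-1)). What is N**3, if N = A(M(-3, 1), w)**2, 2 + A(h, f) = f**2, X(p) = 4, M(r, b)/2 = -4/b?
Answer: 117649/4096 ≈ 28.723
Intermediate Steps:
M(r, b) = -8/b (M(r, b) = 2*(-4/b) = -8/b)
w = -1/2 (w = (4 - 5)*(-3/(-3) - 2/4) = -(-3*(-1/3) - 2*1/4) = -(1 - 1/2) = -1*1/2 = -1/2 ≈ -0.50000)
A(h, f) = -2 + f**2
N = 49/16 (N = (-2 + (-1/2)**2)**2 = (-2 + 1/4)**2 = (-7/4)**2 = 49/16 ≈ 3.0625)
N**3 = (49/16)**3 = 117649/4096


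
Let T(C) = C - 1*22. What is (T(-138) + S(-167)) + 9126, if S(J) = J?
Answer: 8799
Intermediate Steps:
T(C) = -22 + C (T(C) = C - 22 = -22 + C)
(T(-138) + S(-167)) + 9126 = ((-22 - 138) - 167) + 9126 = (-160 - 167) + 9126 = -327 + 9126 = 8799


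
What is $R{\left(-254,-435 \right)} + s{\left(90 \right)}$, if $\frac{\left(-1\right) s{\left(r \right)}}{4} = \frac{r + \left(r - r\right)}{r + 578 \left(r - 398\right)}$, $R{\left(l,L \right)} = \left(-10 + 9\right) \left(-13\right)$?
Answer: $\frac{1156751}{88967} \approx 13.002$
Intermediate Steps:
$R{\left(l,L \right)} = 13$ ($R{\left(l,L \right)} = \left(-1\right) \left(-13\right) = 13$)
$s{\left(r \right)} = - \frac{4 r}{-230044 + 579 r}$ ($s{\left(r \right)} = - 4 \frac{r + \left(r - r\right)}{r + 578 \left(r - 398\right)} = - 4 \frac{r + 0}{r + 578 \left(-398 + r\right)} = - 4 \frac{r}{r + \left(-230044 + 578 r\right)} = - 4 \frac{r}{-230044 + 579 r} = - \frac{4 r}{-230044 + 579 r}$)
$R{\left(-254,-435 \right)} + s{\left(90 \right)} = 13 - \frac{360}{-230044 + 579 \cdot 90} = 13 - \frac{360}{-230044 + 52110} = 13 - \frac{360}{-177934} = 13 - 360 \left(- \frac{1}{177934}\right) = 13 + \frac{180}{88967} = \frac{1156751}{88967}$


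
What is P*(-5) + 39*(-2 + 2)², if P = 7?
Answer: -35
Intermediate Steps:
P*(-5) + 39*(-2 + 2)² = 7*(-5) + 39*(-2 + 2)² = -35 + 39*0² = -35 + 39*0 = -35 + 0 = -35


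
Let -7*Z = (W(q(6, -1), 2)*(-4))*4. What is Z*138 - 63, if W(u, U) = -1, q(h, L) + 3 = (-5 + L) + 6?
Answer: -2649/7 ≈ -378.43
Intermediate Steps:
q(h, L) = -2 + L (q(h, L) = -3 + ((-5 + L) + 6) = -3 + (1 + L) = -2 + L)
Z = -16/7 (Z = -(-1*(-4))*4/7 = -4*4/7 = -1/7*16 = -16/7 ≈ -2.2857)
Z*138 - 63 = -16/7*138 - 63 = -2208/7 - 63 = -2649/7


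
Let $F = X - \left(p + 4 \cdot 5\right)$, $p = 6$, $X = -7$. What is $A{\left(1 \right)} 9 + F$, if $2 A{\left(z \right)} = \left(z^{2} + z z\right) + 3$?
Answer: $- \frac{21}{2} \approx -10.5$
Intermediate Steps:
$A{\left(z \right)} = \frac{3}{2} + z^{2}$ ($A{\left(z \right)} = \frac{\left(z^{2} + z z\right) + 3}{2} = \frac{\left(z^{2} + z^{2}\right) + 3}{2} = \frac{2 z^{2} + 3}{2} = \frac{3 + 2 z^{2}}{2} = \frac{3}{2} + z^{2}$)
$F = -33$ ($F = -7 - \left(6 + 4 \cdot 5\right) = -7 - \left(6 + 20\right) = -7 - 26 = -33$)
$A{\left(1 \right)} 9 + F = \left(\frac{3}{2} + 1^{2}\right) 9 - 33 = \left(\frac{3}{2} + 1\right) 9 - 33 = \frac{5}{2} \cdot 9 - 33 = \frac{45}{2} - 33 = - \frac{21}{2}$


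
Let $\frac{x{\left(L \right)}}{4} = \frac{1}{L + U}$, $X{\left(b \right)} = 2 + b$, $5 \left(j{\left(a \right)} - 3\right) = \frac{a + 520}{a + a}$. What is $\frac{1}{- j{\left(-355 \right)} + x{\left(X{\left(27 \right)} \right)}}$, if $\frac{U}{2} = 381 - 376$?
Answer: $- \frac{27690}{78943} \approx -0.35076$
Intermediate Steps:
$j{\left(a \right)} = 3 + \frac{520 + a}{10 a}$ ($j{\left(a \right)} = 3 + \frac{\left(a + 520\right) \frac{1}{a + a}}{5} = 3 + \frac{\left(520 + a\right) \frac{1}{2 a}}{5} = 3 + \frac{\frac{1}{2} \frac{1}{a} \left(520 + a\right)}{5} = 3 + \frac{520 + a}{10 a}$)
$U = 10$ ($U = 2 \left(381 - 376\right) = 2 \cdot 5 = 10$)
$x{\left(L \right)} = \frac{4}{10 + L}$ ($x{\left(L \right)} = \frac{4}{L + 10} = \frac{4}{10 + L}$)
$\frac{1}{- j{\left(-355 \right)} + x{\left(X{\left(27 \right)} \right)}} = \frac{1}{- (\frac{31}{10} + \frac{52}{-355}) + \frac{4}{10 + \left(2 + 27\right)}} = \frac{1}{- (\frac{31}{10} + 52 \left(- \frac{1}{355}\right)) + \frac{4}{10 + 29}} = \frac{1}{- (\frac{31}{10} - \frac{52}{355}) + \frac{4}{39}} = \frac{1}{\left(-1\right) \frac{2097}{710} + 4 \cdot \frac{1}{39}} = \frac{1}{- \frac{2097}{710} + \frac{4}{39}} = \frac{1}{- \frac{78943}{27690}} = - \frac{27690}{78943}$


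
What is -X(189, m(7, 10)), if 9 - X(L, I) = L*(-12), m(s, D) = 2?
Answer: -2277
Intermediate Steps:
X(L, I) = 9 + 12*L (X(L, I) = 9 - L*(-12) = 9 - (-12)*L = 9 + 12*L)
-X(189, m(7, 10)) = -(9 + 12*189) = -(9 + 2268) = -1*2277 = -2277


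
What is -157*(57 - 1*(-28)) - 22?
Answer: -13367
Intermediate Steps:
-157*(57 - 1*(-28)) - 22 = -157*(57 + 28) - 22 = -157*85 - 22 = -13345 - 22 = -13367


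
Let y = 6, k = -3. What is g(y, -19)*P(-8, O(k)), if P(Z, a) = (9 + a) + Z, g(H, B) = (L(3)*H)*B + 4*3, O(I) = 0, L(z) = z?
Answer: -330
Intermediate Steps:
g(H, B) = 12 + 3*B*H (g(H, B) = (3*H)*B + 4*3 = 3*B*H + 12 = 12 + 3*B*H)
P(Z, a) = 9 + Z + a
g(y, -19)*P(-8, O(k)) = (12 + 3*(-19)*6)*(9 - 8 + 0) = (12 - 342)*1 = -330*1 = -330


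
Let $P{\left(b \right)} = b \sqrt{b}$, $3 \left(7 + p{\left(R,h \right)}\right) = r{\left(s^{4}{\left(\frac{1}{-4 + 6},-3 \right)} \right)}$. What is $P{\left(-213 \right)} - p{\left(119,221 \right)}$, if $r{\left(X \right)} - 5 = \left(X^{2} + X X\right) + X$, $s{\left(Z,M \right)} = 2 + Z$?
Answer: $- \frac{393577}{384} - 213 i \sqrt{213} \approx -1024.9 - 3108.6 i$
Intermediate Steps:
$r{\left(X \right)} = 5 + X + 2 X^{2}$ ($r{\left(X \right)} = 5 + \left(\left(X^{2} + X X\right) + X\right) = 5 + \left(\left(X^{2} + X^{2}\right) + X\right) = 5 + \left(2 X^{2} + X\right) = 5 + \left(X + 2 X^{2}\right) = 5 + X + 2 X^{2}$)
$p{\left(R,h \right)} = \frac{393577}{384}$ ($p{\left(R,h \right)} = -7 + \frac{5 + \left(2 + \frac{1}{-4 + 6}\right)^{4} + 2 \left(\left(2 + \frac{1}{-4 + 6}\right)^{4}\right)^{2}}{3} = -7 + \frac{5 + \left(2 + \frac{1}{2}\right)^{4} + 2 \left(\left(2 + \frac{1}{2}\right)^{4}\right)^{2}}{3} = -7 + \frac{5 + \left(\frac{5}{2}\right)^{4} + 2 \left(\left(\frac{5}{2}\right)^{4}\right)^{2}}{3} = -7 + \frac{5 + \frac{625}{16} + 2 \left(\frac{625}{16}\right)^{2}}{3} = -7 + \frac{5 + \frac{625}{16} + 2 \cdot \frac{390625}{256}}{3} = -7 + \frac{5 + \frac{625}{16} + \frac{390625}{128}}{3} = -7 + \frac{1}{3} \cdot \frac{396265}{128} = -7 + \frac{396265}{384} = \frac{393577}{384}$)
$P{\left(b \right)} = b^{\frac{3}{2}}$
$P{\left(-213 \right)} - p{\left(119,221 \right)} = \left(-213\right)^{\frac{3}{2}} - \frac{393577}{384} = - 213 i \sqrt{213} - \frac{393577}{384} = - \frac{393577}{384} - 213 i \sqrt{213}$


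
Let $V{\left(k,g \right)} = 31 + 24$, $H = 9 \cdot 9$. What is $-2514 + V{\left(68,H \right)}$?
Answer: $-2459$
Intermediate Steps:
$H = 81$
$V{\left(k,g \right)} = 55$
$-2514 + V{\left(68,H \right)} = -2514 + 55 = -2459$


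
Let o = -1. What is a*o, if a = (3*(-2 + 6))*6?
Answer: -72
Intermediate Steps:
a = 72 (a = (3*4)*6 = 12*6 = 72)
a*o = 72*(-1) = -72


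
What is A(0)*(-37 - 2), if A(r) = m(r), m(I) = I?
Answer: 0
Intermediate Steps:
A(r) = r
A(0)*(-37 - 2) = 0*(-37 - 2) = 0*(-39) = 0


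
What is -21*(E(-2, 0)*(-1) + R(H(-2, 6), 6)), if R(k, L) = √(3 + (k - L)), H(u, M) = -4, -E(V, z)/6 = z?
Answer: -21*I*√7 ≈ -55.561*I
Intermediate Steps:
E(V, z) = -6*z
R(k, L) = √(3 + k - L)
-21*(E(-2, 0)*(-1) + R(H(-2, 6), 6)) = -21*(-6*0*(-1) + √(3 - 4 - 1*6)) = -21*(0*(-1) + √(3 - 4 - 6)) = -21*(0 + √(-7)) = -21*(0 + I*√7) = -21*I*√7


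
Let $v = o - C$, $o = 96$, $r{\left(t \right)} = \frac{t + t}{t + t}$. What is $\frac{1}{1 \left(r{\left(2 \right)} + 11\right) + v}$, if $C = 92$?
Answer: $\frac{1}{16} \approx 0.0625$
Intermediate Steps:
$r{\left(t \right)} = 1$ ($r{\left(t \right)} = \frac{2 t}{2 t} = 2 t \frac{1}{2 t} = 1$)
$v = 4$ ($v = 96 - 92 = 4$)
$\frac{1}{1 \left(r{\left(2 \right)} + 11\right) + v} = \frac{1}{1 \left(1 + 11\right) + 4} = \frac{1}{1 \cdot 12 + 4} = \frac{1}{12 + 4} = \frac{1}{16}$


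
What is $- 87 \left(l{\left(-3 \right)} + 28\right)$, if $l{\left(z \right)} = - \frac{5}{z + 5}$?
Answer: $- \frac{4437}{2} \approx -2218.5$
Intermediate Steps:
$l{\left(z \right)} = - \frac{5}{5 + z}$
$- 87 \left(l{\left(-3 \right)} + 28\right) = - 87 \left(- \frac{5}{5 - 3} + 28\right) = - 87 \left(- \frac{5}{2} + 28\right) = \left(-87\right) \frac{51}{2} = - \frac{4437}{2}$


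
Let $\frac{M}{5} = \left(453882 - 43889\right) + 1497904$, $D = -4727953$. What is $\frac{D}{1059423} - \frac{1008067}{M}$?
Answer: $- \frac{46170206089546}{10106349817155} \approx -4.5684$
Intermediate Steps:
$M = 9539485$ ($M = 5 \left(\left(453882 - 43889\right) + 1497904\right) = 5 \left(409993 + 1497904\right) = 5 \cdot 1907897 = 9539485$)
$\frac{D}{1059423} - \frac{1008067}{M} = - \frac{4727953}{1059423} - \frac{1008067}{9539485} = - \frac{46170206089546}{10106349817155}$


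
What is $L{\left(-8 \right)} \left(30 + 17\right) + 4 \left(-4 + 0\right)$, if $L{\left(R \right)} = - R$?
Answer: $360$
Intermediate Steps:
$L{\left(-8 \right)} \left(30 + 17\right) + 4 \left(-4 + 0\right) = \left(-1\right) \left(-8\right) \left(30 + 17\right) + 4 \left(-4 + 0\right) = 8 \cdot 47 + 4 \left(-4\right) = 376 - 16 = 360$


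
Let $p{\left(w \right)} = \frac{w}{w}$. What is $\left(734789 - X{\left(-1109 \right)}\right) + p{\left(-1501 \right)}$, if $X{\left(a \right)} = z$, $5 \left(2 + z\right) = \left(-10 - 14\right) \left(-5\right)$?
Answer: $734768$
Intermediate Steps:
$z = 22$ ($z = -2 + \frac{\left(-10 - 14\right) \left(-5\right)}{5} = -2 + \frac{\left(-24\right) \left(-5\right)}{5} = -2 + \frac{1}{5} \cdot 120 = -2 + 24 = 22$)
$p{\left(w \right)} = 1$
$X{\left(a \right)} = 22$
$\left(734789 - X{\left(-1109 \right)}\right) + p{\left(-1501 \right)} = \left(734789 - 22\right) + 1 = 734767 + 1 = 734768$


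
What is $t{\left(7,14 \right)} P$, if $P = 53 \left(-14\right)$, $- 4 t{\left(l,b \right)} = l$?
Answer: $\frac{2597}{2} \approx 1298.5$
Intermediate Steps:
$t{\left(l,b \right)} = - \frac{l}{4}$
$P = -742$
$t{\left(7,14 \right)} P = \left(- \frac{1}{4}\right) 7 \left(-742\right) = \left(- \frac{7}{4}\right) \left(-742\right) = \frac{2597}{2}$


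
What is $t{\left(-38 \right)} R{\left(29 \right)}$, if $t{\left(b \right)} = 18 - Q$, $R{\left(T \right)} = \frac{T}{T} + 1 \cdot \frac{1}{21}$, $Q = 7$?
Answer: $\frac{242}{21} \approx 11.524$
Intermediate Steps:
$R{\left(T \right)} = \frac{22}{21}$ ($R{\left(T \right)} = 1 + 1 \cdot \frac{1}{21} = 1 + \frac{1}{21} = \frac{22}{21}$)
$t{\left(b \right)} = 11$ ($t{\left(b \right)} = 18 - 7 = 11$)
$t{\left(-38 \right)} R{\left(29 \right)} = 11 \cdot \frac{22}{21} = \frac{242}{21}$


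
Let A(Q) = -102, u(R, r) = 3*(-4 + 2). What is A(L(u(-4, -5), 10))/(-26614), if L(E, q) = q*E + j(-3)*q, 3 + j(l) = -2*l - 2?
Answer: 51/13307 ≈ 0.0038326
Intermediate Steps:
j(l) = -5 - 2*l (j(l) = -3 + (-2*l - 2) = -3 + (-2 - 2*l) = -5 - 2*l)
u(R, r) = -6 (u(R, r) = 3*(-2) = -6)
L(E, q) = q + E*q (L(E, q) = q*E + (-5 - 2*(-3))*q = E*q + (-5 + 6)*q = E*q + 1*q = E*q + q = q + E*q)
A(L(u(-4, -5), 10))/(-26614) = -102/(-26614) = -102*(-1/26614) = 51/13307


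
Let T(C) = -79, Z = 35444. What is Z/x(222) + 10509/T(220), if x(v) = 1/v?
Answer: 621606363/79 ≈ 7.8684e+6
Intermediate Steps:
Z/x(222) + 10509/T(220) = 35444/(1/222) + 10509/(-79) = 35444/(1/222) + 10509*(-1/79) = 35444*222 - 10509/79 = 7868568 - 10509/79 = 621606363/79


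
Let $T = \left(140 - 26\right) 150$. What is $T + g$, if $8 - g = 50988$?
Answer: $-33880$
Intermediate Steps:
$g = -50980$ ($g = 8 - 50988 = -50980$)
$T = 17100$ ($T = 114 \cdot 150 = 17100$)
$T + g = 17100 - 50980 = -33880$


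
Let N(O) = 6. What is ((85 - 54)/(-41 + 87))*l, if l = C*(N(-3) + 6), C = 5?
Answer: 930/23 ≈ 40.435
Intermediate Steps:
l = 60 (l = 5*(6 + 6) = 5*12 = 60)
((85 - 54)/(-41 + 87))*l = ((85 - 54)/(-41 + 87))*60 = (31/46)*60 = 930/23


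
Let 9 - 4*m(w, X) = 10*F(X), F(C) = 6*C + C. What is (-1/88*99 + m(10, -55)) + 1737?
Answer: 21605/8 ≈ 2700.6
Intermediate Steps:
F(C) = 7*C
m(w, X) = 9/4 - 35*X/2 (m(w, X) = 9/4 - 5*7*X/2 = 9/4 - 35*X/2)
(-1/88*99 + m(10, -55)) + 1737 = (-1/88*99 + (9/4 - 35/2*(-55))) + 1737 = (-1*1/88*99 + (9/4 + 1925/2)) + 1737 = (-1/88*99 + 3859/4) + 1737 = (-9/8 + 3859/4) + 1737 = 7709/8 + 1737 = 21605/8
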